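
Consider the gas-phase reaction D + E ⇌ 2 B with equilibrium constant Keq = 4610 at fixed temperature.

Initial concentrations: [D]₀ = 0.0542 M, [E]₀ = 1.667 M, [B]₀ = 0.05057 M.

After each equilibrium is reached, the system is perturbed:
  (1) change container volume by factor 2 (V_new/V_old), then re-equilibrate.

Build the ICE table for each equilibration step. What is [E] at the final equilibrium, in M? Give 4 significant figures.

Q₀ = 0.0283 vs Keq = 4610 ⇒ Q<K, forward
Step 1:
                  D         E         B
  I          0.0542     1.667   0.05057
  C         -0.0542   -0.0542    0.1084
  E       3.3987e-06     1.613     0.159
  solve Keq expr → x = 0.0542; check Q = 4610
Then change container volume by factor 2 (V_new/V_old).
Step 2:
                  D         E         B
  I       1.6993e-06    0.8064   0.07948
  C               0         0         0
  E       1.6993e-06    0.8064   0.07948
  solve Keq expr → x = 0; check Q = 4610

[E]_eq = 0.8064 M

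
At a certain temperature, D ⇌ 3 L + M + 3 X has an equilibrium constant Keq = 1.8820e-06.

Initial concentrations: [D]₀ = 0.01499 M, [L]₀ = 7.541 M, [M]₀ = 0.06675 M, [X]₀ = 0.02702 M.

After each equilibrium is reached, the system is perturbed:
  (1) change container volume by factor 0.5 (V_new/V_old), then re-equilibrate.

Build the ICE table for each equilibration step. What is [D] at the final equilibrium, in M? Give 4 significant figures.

[D]_eq = 0.04779 M

Q₀ = 0.03767 vs Keq = 1.8820e-06 ⇒ Q>K, reverse
Step 1:
                  D         L         M         X
  Initial   0.01499     7.541   0.06675   0.02702
  Change   0.008601   -0.0258 -0.008601   -0.0258
  Equil     0.02359     7.515   0.05815  0.001216
  solve Keq expr → x = -0.008601; check Q = 1.8820e-06
Then change container volume by factor 0.5 (V_new/V_old).
Step 2:
                  D         L         M         X
  Initial   0.04718     15.03    0.1163  0.002432
  Change  6.0685e-04 -0.001821 -6.0685e-04 -0.001821
  Equil     0.04779     15.03    0.1157 6.1183e-04
  solve Keq expr → x = -6.0685e-04; check Q = 1.8820e-06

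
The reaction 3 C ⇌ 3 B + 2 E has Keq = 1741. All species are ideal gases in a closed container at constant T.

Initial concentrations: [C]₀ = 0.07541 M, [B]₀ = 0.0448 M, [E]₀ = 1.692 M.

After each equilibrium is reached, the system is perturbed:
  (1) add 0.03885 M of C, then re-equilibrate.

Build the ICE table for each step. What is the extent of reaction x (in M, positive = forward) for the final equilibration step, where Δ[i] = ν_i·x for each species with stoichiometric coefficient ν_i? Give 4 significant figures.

x = 0.01152 M

Q₀ = 0.6003 vs Keq = 1741 ⇒ Q<K, forward
Step 1:
                  C         B         E
  I         0.07541    0.0448     1.692
  C        -0.06253   0.06253   0.04169
  E         0.01288    0.1073     1.734
  solve Keq expr → x = 0.02084; check Q = 1741
Then add 0.03885 M of C.
Step 2:
                  C         B         E
  I         0.05173    0.1073     1.734
  C        -0.03455   0.03455   0.02304
  E         0.01717    0.1419     1.757
  solve Keq expr → x = 0.01152; check Q = 1741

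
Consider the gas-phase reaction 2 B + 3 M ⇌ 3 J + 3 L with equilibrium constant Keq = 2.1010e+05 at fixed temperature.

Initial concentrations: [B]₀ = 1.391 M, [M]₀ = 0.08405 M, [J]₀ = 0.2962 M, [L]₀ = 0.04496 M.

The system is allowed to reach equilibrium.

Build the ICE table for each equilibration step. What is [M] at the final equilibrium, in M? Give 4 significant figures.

Q₀ = 0.002056 vs Keq = 2.1010e+05 ⇒ Q<K, forward
Step 1:
                   B          M          J          L
  Initial      1.391    0.08405     0.2962    0.04496
  Change    -0.05558   -0.08337    0.08337    0.08337
  Equil        1.335 6.7570e-04     0.3796     0.1283
  solve Keq expr → x = 0.02779; check Q = 2.1010e+05

[M]_eq = 6.7570e-04 M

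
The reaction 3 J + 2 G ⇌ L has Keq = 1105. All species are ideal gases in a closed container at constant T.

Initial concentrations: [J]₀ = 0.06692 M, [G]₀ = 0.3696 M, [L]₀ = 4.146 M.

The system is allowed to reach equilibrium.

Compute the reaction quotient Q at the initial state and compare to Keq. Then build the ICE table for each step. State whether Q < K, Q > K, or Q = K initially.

Q₀ = 1.0127e+05 vs Keq = 1105 ⇒ Q>K, reverse
Step 1:
                   J          G          L
  Initial    0.06692     0.3696      4.146
  Change      0.1816     0.1211   -0.06054
  Equil       0.2486     0.4907      4.085
  solve Keq expr → x = -0.06054; check Q = 1105

Q₀ = 1.0127e+05; Q > K (proceeds reverse)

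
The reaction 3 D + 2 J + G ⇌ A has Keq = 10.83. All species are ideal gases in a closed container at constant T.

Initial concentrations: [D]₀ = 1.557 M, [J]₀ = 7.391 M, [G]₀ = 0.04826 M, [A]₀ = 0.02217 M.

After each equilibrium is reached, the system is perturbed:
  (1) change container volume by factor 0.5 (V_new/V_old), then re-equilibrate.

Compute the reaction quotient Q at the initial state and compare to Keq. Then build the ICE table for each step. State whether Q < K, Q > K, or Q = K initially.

Q₀ = 0.002228 vs Keq = 10.83 ⇒ Q<K, forward
Step 1:
                    D           J           G           A
  init          1.557       7.391     0.04826     0.02217
  Δ           -0.1446    -0.09643    -0.04822     0.04822
  eq            1.412       7.295  4.3355e-05     0.07039
  solve Keq expr → x = 0.04822; check Q = 10.83
Then change container volume by factor 0.5 (V_new/V_old).
Step 2:
                    D           J           G           A
  init          2.825       14.59  8.6709e-05      0.1408
  Δ       -2.5199e-04 -1.6799e-04 -8.3997e-05  8.3997e-05
  eq            2.824       14.59  2.7121e-06      0.1409
  solve Keq expr → x = 8.3997e-05; check Q = 10.83

Q₀ = 0.002228; Q < K (proceeds forward)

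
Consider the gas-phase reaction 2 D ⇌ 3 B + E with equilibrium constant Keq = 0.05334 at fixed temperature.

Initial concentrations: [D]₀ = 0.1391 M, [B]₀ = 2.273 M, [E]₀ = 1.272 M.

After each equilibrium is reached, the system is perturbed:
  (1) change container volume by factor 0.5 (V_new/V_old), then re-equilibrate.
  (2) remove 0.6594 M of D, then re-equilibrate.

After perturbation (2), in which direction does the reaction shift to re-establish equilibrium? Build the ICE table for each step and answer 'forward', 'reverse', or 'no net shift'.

Q₀ = 772 vs Keq = 0.05334 ⇒ Q>K, reverse
Step 1:
                    D           B           E
  I            0.1391       2.273       1.272
  C             1.174      -1.761      -0.587
  E             1.313       0.512       0.685
  solve Keq expr → x = -0.587; check Q = 0.05334
Then change container volume by factor 0.5 (V_new/V_old).
Step 2:
                    D           B           E
  I             2.626       1.024        1.37
  C            0.2167      -0.325     -0.1083
  E             2.843      0.6991       1.262
  solve Keq expr → x = -0.1083; check Q = 0.05334
Then remove 0.6594 M of D.
Step 3:
                    D           B           E
  I             2.183      0.6991       1.262
  C           0.06414    -0.09621    -0.03207
  E             2.248      0.6029        1.23
  solve Keq expr → x = -0.03207; check Q = 0.05334

Direction: reverse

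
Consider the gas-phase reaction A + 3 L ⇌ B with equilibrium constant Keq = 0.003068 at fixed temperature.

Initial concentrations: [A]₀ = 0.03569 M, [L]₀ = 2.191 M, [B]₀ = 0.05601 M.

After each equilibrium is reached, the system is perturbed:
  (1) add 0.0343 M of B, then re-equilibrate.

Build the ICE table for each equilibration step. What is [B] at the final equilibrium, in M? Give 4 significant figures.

Q₀ = 0.1492 vs Keq = 0.003068 ⇒ Q>K, reverse
Step 1:
                   A          L          B
  I          0.03569      2.191    0.05601
  C          0.05251     0.1575   -0.05251
  E           0.0882      2.349   0.003505
  solve Keq expr → x = -0.05251; check Q = 0.003068
Then add 0.0343 M of B.
Step 2:
                   A          L          B
  I           0.0882      2.349     0.0378
  C          0.03239    0.09718   -0.03239
  E           0.1206      2.446   0.005412
  solve Keq expr → x = -0.03239; check Q = 0.003068

[B]_eq = 0.005412 M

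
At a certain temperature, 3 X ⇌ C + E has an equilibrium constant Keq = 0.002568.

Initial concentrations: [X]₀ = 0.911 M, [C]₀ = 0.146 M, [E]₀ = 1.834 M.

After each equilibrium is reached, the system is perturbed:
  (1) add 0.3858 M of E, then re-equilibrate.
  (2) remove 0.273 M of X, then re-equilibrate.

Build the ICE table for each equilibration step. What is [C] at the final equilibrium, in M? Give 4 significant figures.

Q₀ = 0.3542 vs Keq = 0.002568 ⇒ Q>K, reverse
Step 1:
                    X           C           E
  init          0.911       0.146       1.834
  Δ            0.4271     -0.1424     -0.1424
  eq            1.338    0.003637       1.692
  solve Keq expr → x = -0.1424; check Q = 0.002568
Then add 0.3858 M of E.
Step 2:
                    X           C           E
  init          1.338    0.003637       2.077
  Δ          0.001984 -6.6129e-04 -6.6129e-04
  eq             1.34    0.002976       2.077
  solve Keq expr → x = -6.6129e-04; check Q = 0.002568
Then remove 0.273 M of X.
Step 3:
                    X           C           E
  init          1.067    0.002976       2.077
  Δ          0.004361   -0.001454   -0.001454
  eq            1.071    0.001522       2.075
  solve Keq expr → x = -0.001454; check Q = 0.002568

[C]_eq = 0.001522 M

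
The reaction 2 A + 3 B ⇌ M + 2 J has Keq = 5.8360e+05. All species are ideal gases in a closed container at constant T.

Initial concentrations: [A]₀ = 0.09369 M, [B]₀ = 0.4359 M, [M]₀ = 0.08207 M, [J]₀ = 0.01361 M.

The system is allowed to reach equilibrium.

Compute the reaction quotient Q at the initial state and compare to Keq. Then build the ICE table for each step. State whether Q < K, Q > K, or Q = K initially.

Q₀ = 0.02091; Q < K (proceeds forward)

Q₀ = 0.02091 vs Keq = 5.8360e+05 ⇒ Q<K, forward
Step 1:
                    A           B           M           J
  I           0.09369      0.4359     0.08207     0.01361
  C          -0.09338     -0.1401     0.04669     0.09338
  E        3.1232e-04      0.2958      0.1288       0.107
  solve Keq expr → x = 0.04669; check Q = 5.8360e+05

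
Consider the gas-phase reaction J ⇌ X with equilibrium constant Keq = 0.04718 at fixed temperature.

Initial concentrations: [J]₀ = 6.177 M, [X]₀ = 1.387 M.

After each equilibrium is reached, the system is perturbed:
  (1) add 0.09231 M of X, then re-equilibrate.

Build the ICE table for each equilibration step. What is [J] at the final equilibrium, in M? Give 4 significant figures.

Q₀ = 0.2245 vs Keq = 0.04718 ⇒ Q>K, reverse
Step 1:
                    J           X
  Initial       6.177       1.387
  Change        1.046      -1.046
  Equil         7.223      0.3408
  solve Keq expr → x = -1.046; check Q = 0.04718
Then add 0.09231 M of X.
Step 2:
                    J           X
  Initial       7.223      0.4331
  Change      0.08815    -0.08815
  Equil         7.311      0.3449
  solve Keq expr → x = -0.08815; check Q = 0.04718

[J]_eq = 7.311 M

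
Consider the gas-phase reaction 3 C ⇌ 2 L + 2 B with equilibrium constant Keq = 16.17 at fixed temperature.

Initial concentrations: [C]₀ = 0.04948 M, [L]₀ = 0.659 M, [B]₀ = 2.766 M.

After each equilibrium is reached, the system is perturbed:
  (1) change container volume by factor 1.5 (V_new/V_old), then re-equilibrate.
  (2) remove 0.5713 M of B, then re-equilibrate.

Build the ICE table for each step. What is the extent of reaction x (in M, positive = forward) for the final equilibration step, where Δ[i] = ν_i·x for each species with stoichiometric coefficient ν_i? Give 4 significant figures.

x = 0.01461 M

Q₀ = 2.7427e+04 vs Keq = 16.17 ⇒ Q>K, reverse
Step 1:
                    C           L           B
  I           0.04948       0.659       2.766
  C            0.3608     -0.2405     -0.2405
  E            0.4103      0.4185       2.525
  solve Keq expr → x = -0.1203; check Q = 16.17
Then change container volume by factor 1.5 (V_new/V_old).
Step 2:
                    C           L           B
  I            0.2735       0.279       1.684
  C          -0.02397     0.01598     0.01598
  E            0.2496       0.295         1.7
  solve Keq expr → x = 0.007991; check Q = 16.17
Then remove 0.5713 M of B.
Step 3:
                    C           L           B
  I            0.2496       0.295       1.128
  C          -0.04382     0.02922     0.02922
  E            0.2057      0.3242       1.158
  solve Keq expr → x = 0.01461; check Q = 16.17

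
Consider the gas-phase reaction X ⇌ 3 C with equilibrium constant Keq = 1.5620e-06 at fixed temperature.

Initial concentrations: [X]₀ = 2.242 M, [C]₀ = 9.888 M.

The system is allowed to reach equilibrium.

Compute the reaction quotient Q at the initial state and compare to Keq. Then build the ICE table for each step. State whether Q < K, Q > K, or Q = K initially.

Q₀ = 431.2 vs Keq = 1.5620e-06 ⇒ Q>K, reverse
Step 1:
                   X          C
  Initial      2.242      9.888
  Change       3.289     -9.867
  Equil        5.531    0.02052
  solve Keq expr → x = -3.289; check Q = 1.5620e-06

Q₀ = 431.2; Q > K (proceeds reverse)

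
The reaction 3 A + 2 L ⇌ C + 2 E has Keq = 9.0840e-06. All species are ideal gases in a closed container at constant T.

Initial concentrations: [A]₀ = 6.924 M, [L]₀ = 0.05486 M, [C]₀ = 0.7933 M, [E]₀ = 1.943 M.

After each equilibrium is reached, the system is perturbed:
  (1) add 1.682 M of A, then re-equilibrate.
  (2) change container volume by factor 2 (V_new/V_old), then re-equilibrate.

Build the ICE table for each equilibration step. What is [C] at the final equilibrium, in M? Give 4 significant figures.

[C]_eq = 0.01908 M

Q₀ = 2.998 vs Keq = 9.0840e-06 ⇒ Q>K, reverse
Step 1:
                    A           L           C           E
  init          6.924     0.05486      0.7933       1.943
  Δ             2.183       1.455     -0.7276      -1.455
  eq            9.107        1.51     0.06573      0.4879
  solve Keq expr → x = -0.7276; check Q = 9.0840e-06
Then add 1.682 M of A.
Step 2:
                    A           L           C           E
  init          10.79        1.51     0.06573      0.4879
  Δ          -0.06195     -0.0413     0.02065      0.0413
  eq            10.73       1.469     0.08638      0.5292
  solve Keq expr → x = 0.02065; check Q = 9.0840e-06
Then change container volume by factor 2 (V_new/V_old).
Step 3:
                    A           L           C           E
  init          5.363      0.7344     0.04319      0.2646
  Δ           0.07231     0.04821     -0.0241    -0.04821
  eq            5.436      0.7826     0.01908      0.2164
  solve Keq expr → x = -0.0241; check Q = 9.0840e-06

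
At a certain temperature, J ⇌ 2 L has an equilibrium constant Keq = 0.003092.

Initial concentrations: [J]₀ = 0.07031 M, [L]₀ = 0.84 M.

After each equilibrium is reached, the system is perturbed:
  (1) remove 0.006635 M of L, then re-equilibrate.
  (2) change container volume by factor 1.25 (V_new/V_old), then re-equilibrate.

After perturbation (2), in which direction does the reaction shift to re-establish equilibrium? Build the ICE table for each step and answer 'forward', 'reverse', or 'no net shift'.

Direction: forward

Q₀ = 10.04 vs Keq = 0.003092 ⇒ Q>K, reverse
Step 1:
                   J          L
  init       0.07031       0.84
  Δ           0.4009    -0.8018
  eq          0.4712    0.03817
  solve Keq expr → x = -0.4009; check Q = 0.003092
Then remove 0.006635 M of L.
Step 2:
                   J          L
  init        0.4712    0.03154
  Δ        -0.003252   0.006503
  eq           0.468    0.03804
  solve Keq expr → x = 0.003252; check Q = 0.003092
Then change container volume by factor 1.25 (V_new/V_old).
Step 3:
                   J          L
  init        0.3744    0.03043
  Δ        -0.001756   0.003512
  eq          0.3726    0.03394
  solve Keq expr → x = 0.001756; check Q = 0.003092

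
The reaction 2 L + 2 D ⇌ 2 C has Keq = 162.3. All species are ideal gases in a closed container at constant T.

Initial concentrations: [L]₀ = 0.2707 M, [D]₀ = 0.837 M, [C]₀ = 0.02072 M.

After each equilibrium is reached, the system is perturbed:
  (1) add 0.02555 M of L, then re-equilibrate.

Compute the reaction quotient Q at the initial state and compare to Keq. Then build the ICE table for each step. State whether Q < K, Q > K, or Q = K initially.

Q₀ = 0.008363 vs Keq = 162.3 ⇒ Q<K, forward
Step 1:
                   L          D          C
  init        0.2707      0.837    0.02072
  Δ           -0.237     -0.237      0.237
  eq         0.03371        0.6     0.2577
  solve Keq expr → x = 0.1185; check Q = 162.3
Then add 0.02555 M of L.
Step 2:
                   L          D          C
  init       0.05926        0.6     0.2577
  Δ          -0.0214    -0.0214     0.0214
  eq         0.03786     0.5786     0.2791
  solve Keq expr → x = 0.0107; check Q = 162.3

Q₀ = 0.008363; Q < K (proceeds forward)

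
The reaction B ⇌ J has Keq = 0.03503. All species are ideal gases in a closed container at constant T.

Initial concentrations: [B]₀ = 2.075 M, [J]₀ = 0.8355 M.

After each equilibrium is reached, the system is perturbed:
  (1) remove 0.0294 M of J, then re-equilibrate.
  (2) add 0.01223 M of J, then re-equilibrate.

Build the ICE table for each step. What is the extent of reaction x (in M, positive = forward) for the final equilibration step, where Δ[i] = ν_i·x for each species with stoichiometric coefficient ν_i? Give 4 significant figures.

x = -0.01182 M

Q₀ = 0.4027 vs Keq = 0.03503 ⇒ Q>K, reverse
Step 1:
                  B         J
  init        2.075    0.8355
  Δ           0.737    -0.737
  eq          2.812    0.0985
  solve Keq expr → x = -0.737; check Q = 0.03503
Then remove 0.0294 M of J.
Step 2:
                  B         J
  init        2.812    0.0691
  Δ         -0.0284    0.0284
  eq          2.784   0.09751
  solve Keq expr → x = 0.0284; check Q = 0.03503
Then add 0.01223 M of J.
Step 3:
                  B         J
  init        2.784    0.1097
  Δ         0.01182  -0.01182
  eq          2.795   0.09792
  solve Keq expr → x = -0.01182; check Q = 0.03503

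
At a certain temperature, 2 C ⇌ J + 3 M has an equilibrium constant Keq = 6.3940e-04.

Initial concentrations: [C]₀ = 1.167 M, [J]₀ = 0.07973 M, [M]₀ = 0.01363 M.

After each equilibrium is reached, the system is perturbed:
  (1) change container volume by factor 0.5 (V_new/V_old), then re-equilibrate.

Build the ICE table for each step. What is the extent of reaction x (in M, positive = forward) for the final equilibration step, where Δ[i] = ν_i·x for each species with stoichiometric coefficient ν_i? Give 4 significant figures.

x = -0.03757 M

Q₀ = 1.4824e-07 vs Keq = 6.3940e-04 ⇒ Q<K, forward
Step 1:
                   C          J          M
  init         1.167    0.07973    0.01363
  Δ          -0.1077    0.05384     0.1615
  eq           1.059     0.1336     0.1751
  solve Keq expr → x = 0.05384; check Q = 6.3940e-04
Then change container volume by factor 0.5 (V_new/V_old).
Step 2:
                   C          J          M
  init         2.119     0.2671     0.3503
  Δ          0.07515   -0.03757    -0.1127
  eq           2.194     0.2296     0.2376
  solve Keq expr → x = -0.03757; check Q = 6.3940e-04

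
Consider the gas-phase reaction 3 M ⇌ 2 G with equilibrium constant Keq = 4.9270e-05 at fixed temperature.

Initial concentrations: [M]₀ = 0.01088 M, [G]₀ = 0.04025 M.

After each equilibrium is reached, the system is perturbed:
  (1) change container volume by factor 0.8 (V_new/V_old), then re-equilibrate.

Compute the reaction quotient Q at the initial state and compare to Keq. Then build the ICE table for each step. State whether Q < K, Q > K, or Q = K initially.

Q₀ = 1258 vs Keq = 4.9270e-05 ⇒ Q>K, reverse
Step 1:
                   M          G
  Initial    0.01088    0.04025
  Change     0.06018   -0.04012
  Equil      0.07106 1.3295e-04
  solve Keq expr → x = -0.02006; check Q = 4.9270e-05
Then change container volume by factor 0.8 (V_new/V_old).
Step 2:
                   M          G
  Initial    0.08882 1.6619e-04
  Change  -2.9286e-05 1.9524e-05
  Equil      0.08879 1.8571e-04
  solve Keq expr → x = 9.7619e-06; check Q = 4.9270e-05

Q₀ = 1258; Q > K (proceeds reverse)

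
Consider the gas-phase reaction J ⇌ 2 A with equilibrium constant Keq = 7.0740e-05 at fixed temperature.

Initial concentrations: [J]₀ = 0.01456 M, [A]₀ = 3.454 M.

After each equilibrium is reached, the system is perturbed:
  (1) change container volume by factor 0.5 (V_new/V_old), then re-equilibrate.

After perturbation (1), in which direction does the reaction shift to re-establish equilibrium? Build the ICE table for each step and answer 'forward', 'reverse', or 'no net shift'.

Direction: reverse

Q₀ = 819.4 vs Keq = 7.0740e-05 ⇒ Q>K, reverse
Step 1:
                    J           A
  Initial     0.01456       3.454
  Change        1.721      -3.443
  Equil         1.736     0.01108
  solve Keq expr → x = -1.721; check Q = 7.0740e-05
Then change container volume by factor 0.5 (V_new/V_old).
Step 2:
                    J           A
  Initial       3.472     0.02216
  Change     0.003242   -0.006484
  Equil         3.475     0.01568
  solve Keq expr → x = -0.003242; check Q = 7.0740e-05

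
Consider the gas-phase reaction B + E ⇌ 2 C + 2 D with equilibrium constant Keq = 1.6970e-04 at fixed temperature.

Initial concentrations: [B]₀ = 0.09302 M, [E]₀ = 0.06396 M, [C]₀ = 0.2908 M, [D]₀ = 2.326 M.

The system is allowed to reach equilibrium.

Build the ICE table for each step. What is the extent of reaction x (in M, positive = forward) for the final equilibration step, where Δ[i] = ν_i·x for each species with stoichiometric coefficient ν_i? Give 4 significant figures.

Q₀ = 76.9 vs Keq = 1.6970e-04 ⇒ Q>K, reverse
Step 1:
                    B           E           C           D
  init        0.09302     0.06396      0.2908       2.326
  Δ            0.1447      0.1447     -0.2894     -0.2894
  eq           0.2377      0.2086    0.001424       2.037
  solve Keq expr → x = -0.1447; check Q = 1.6970e-04

x = -0.1447 M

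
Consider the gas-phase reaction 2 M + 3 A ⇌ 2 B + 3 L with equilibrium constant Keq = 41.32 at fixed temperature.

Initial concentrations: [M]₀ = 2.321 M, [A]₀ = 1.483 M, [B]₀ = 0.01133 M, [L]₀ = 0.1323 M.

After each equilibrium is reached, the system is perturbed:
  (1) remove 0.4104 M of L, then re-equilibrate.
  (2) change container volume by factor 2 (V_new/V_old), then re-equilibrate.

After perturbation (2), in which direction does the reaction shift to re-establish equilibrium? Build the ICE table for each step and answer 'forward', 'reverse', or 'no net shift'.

Q₀ = 1.6919e-08 vs Keq = 41.32 ⇒ Q<K, forward
Step 1:
                  M         A         B         L
  I           2.321     1.483   0.01133    0.1323
  C          -0.814    -1.221     0.814     1.221
  E           1.507     0.262    0.8253     1.353
  solve Keq expr → x = 0.407; check Q = 41.32
Then remove 0.4104 M of L.
Step 2:
                  M         A         B         L
  I           1.507     0.262    0.8253    0.9429
  C        -0.03902  -0.05854   0.03902   0.05854
  E           1.468    0.2035    0.8643     1.001
  solve Keq expr → x = 0.01951; check Q = 41.32
Then change container volume by factor 2 (V_new/V_old).
Step 3:
                  M         A         B         L
  I           0.734    0.1017    0.4322    0.5007
  C               0         0         0         0
  E           0.734    0.1017    0.4322    0.5007
  solve Keq expr → x = 0; check Q = 41.32

Direction: no net shift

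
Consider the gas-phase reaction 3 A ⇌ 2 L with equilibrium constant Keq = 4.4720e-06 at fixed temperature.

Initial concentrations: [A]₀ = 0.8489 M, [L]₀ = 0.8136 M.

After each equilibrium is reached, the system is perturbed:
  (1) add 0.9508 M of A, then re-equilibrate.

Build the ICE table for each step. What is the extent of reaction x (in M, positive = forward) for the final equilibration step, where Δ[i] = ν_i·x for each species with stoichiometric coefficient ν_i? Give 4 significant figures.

x = 0.002378 M

Q₀ = 1.082 vs Keq = 4.4720e-06 ⇒ Q>K, reverse
Step 1:
                  A         L
  init       0.8489    0.8136
  Δ           1.211   -0.8073
  eq           2.06  0.006252
  solve Keq expr → x = -0.4037; check Q = 4.4720e-06
Then add 0.9508 M of A.
Step 2:
                  A         L
  init        3.011  0.006252
  Δ       -0.007134  0.004756
  eq          3.004   0.01101
  solve Keq expr → x = 0.002378; check Q = 4.4720e-06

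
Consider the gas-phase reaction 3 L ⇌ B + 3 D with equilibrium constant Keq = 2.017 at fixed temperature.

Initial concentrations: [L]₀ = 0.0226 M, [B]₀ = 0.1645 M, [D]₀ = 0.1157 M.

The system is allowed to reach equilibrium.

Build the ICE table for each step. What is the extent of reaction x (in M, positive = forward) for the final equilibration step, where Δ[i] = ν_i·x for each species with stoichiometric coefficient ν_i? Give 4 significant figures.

x = -0.006285 M

Q₀ = 22.07 vs Keq = 2.017 ⇒ Q>K, reverse
Step 1:
                  L         B         D
  I          0.0226    0.1645    0.1157
  C         0.01886 -0.006285  -0.01886
  E         0.04146    0.1582   0.09684
  solve Keq expr → x = -0.006285; check Q = 2.017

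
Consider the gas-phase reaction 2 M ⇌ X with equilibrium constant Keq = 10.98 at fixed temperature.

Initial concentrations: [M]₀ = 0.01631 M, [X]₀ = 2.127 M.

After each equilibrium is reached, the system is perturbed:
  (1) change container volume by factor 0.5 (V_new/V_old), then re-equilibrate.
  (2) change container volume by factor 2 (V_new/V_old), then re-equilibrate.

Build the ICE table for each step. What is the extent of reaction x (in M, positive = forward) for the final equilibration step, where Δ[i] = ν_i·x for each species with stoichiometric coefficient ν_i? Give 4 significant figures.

x = -0.05908 M

Q₀ = 7996 vs Keq = 10.98 ⇒ Q>K, reverse
Step 1:
                  M         X
  Initial   0.01631     2.127
  Change     0.4025   -0.2012
  Equil      0.4188     1.926
  solve Keq expr → x = -0.2012; check Q = 10.98
Then change container volume by factor 0.5 (V_new/V_old).
Step 2:
                  M         X
  Initial    0.8376     3.852
  Change    -0.2363    0.1182
  Equil      0.6013      3.97
  solve Keq expr → x = 0.1182; check Q = 10.98
Then change container volume by factor 2 (V_new/V_old).
Step 3:
                  M         X
  Initial    0.3006     1.985
  Change     0.1182  -0.05908
  Equil      0.4188     1.926
  solve Keq expr → x = -0.05908; check Q = 10.98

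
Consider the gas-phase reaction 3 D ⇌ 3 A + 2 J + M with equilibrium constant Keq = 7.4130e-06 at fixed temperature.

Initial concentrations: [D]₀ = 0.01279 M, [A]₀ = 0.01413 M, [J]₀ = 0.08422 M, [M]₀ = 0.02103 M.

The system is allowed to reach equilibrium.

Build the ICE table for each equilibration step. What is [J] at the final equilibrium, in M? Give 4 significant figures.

[J]_eq = 0.07988 M

Q₀ = 2.0113e-04 vs Keq = 7.4130e-06 ⇒ Q>K, reverse
Step 1:
                    D           A           J           M
  I           0.01279     0.01413     0.08422     0.02103
  C          0.006508   -0.006508   -0.004339   -0.002169
  E            0.0193    0.007622     0.07988     0.01886
  solve Keq expr → x = -0.002169; check Q = 7.4130e-06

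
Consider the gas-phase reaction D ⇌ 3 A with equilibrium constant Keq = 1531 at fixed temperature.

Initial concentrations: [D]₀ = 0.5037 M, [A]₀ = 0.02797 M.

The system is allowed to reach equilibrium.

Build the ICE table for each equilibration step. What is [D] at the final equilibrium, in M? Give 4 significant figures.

Q₀ = 4.3442e-05 vs Keq = 1531 ⇒ Q<K, forward
Step 1:
                  D         A
  Initial    0.5037   0.02797
  Change    -0.5014     1.504
  Equil    0.002349     1.532
  solve Keq expr → x = 0.5014; check Q = 1531

[D]_eq = 0.002349 M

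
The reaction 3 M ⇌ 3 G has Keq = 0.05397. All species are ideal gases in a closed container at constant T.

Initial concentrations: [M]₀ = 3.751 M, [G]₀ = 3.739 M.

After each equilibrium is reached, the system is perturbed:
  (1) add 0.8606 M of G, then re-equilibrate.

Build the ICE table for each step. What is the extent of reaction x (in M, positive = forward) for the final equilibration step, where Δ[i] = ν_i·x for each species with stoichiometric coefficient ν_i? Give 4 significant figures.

Q₀ = 0.9904 vs Keq = 0.05397 ⇒ Q>K, reverse
Step 1:
                  M         G
  Initial     3.751     3.739
  Change      1.685    -1.685
  Equil       5.436     2.054
  solve Keq expr → x = -0.5616; check Q = 0.05397
Then add 0.8606 M of G.
Step 2:
                  M         G
  Initial     5.436     2.915
  Change     0.6246   -0.6246
  Equil        6.06      2.29
  solve Keq expr → x = -0.2082; check Q = 0.05397

x = -0.2082 M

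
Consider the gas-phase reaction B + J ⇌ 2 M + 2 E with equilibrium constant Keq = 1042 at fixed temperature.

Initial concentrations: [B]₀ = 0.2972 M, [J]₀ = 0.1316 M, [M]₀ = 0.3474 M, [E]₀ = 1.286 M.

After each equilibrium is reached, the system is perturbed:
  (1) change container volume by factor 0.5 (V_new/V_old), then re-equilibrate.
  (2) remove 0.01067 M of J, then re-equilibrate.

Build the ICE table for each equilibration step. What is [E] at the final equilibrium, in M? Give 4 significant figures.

[E]_eq = 3.016 M

Q₀ = 5.103 vs Keq = 1042 ⇒ Q<K, forward
Step 1:
                   B          J          M          E
  Initial     0.2972     0.1316     0.3474      1.286
  Change     -0.1268    -0.1268     0.2536     0.2536
  Equil       0.1704   0.004821      0.601       1.54
  solve Keq expr → x = 0.1268; check Q = 1042
Then change container volume by factor 0.5 (V_new/V_old).
Step 2:
                   B          J          M          E
  Initial     0.3408   0.009641      1.202      3.079
  Change     0.02282    0.02282   -0.04565   -0.04565
  Equil       0.3637    0.03247      1.156      3.033
  solve Keq expr → x = -0.02282; check Q = 1042
Then remove 0.01067 M of J.
Step 3:
                   B          J          M          E
  Initial     0.3637     0.0218      1.156      3.033
  Change    0.008629   0.008629   -0.01726   -0.01726
  Equil       0.3723    0.03042      1.139      3.016
  solve Keq expr → x = -0.008629; check Q = 1042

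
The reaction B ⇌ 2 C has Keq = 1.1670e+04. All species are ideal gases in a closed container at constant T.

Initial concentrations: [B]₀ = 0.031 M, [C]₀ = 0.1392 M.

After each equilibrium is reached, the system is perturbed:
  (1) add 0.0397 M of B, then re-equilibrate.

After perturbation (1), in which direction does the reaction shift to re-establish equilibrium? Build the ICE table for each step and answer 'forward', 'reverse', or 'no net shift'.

Direction: forward

Q₀ = 0.6251 vs Keq = 1.1670e+04 ⇒ Q<K, forward
Step 1:
                   B          C
  Initial      0.031     0.1392
  Change      -0.031    0.06199
  Equil   3.4686e-06     0.2012
  solve Keq expr → x = 0.031; check Q = 1.1670e+04
Then add 0.0397 M of B.
Step 2:
                   B          C
  Initial     0.0397     0.2012
  Change     -0.0397    0.07939
  Equil   6.7463e-06     0.2806
  solve Keq expr → x = 0.0397; check Q = 1.1670e+04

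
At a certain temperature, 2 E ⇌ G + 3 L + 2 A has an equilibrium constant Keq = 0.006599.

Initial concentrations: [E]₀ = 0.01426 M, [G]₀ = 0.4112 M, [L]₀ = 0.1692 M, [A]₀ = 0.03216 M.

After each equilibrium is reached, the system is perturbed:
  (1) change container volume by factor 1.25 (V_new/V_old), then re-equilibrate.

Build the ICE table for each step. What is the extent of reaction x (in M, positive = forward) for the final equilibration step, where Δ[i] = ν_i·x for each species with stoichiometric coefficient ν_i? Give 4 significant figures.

x = 0.001544 M

Q₀ = 0.01013 vs Keq = 0.006599 ⇒ Q>K, reverse
Step 1:
                  E         G         L         A
  init      0.01426    0.4112    0.1692   0.03216
  Δ        0.001916 -9.5789e-04 -0.002874 -0.001916
  eq        0.01618    0.4102    0.1663   0.03024
  solve Keq expr → x = -9.5789e-04; check Q = 0.006599
Then change container volume by factor 1.25 (V_new/V_old).
Step 2:
                  E         G         L         A
  init      0.01294    0.3282    0.1331    0.0242
  Δ       -0.003087  0.001544  0.004631  0.003087
  eq       0.009854    0.3297    0.1377   0.02728
  solve Keq expr → x = 0.001544; check Q = 0.006599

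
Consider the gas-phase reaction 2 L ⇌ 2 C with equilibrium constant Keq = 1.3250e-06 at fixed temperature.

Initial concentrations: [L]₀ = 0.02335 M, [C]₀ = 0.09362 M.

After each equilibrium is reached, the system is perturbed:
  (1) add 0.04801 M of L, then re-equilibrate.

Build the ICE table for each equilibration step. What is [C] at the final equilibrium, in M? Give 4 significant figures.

[C]_eq = 1.8969e-04 M

Q₀ = 16.08 vs Keq = 1.3250e-06 ⇒ Q>K, reverse
Step 1:
                  L         C
  I         0.02335   0.09362
  C         0.09349  -0.09349
  E          0.1168 1.3449e-04
  solve Keq expr → x = -0.04674; check Q = 1.3250e-06
Then add 0.04801 M of L.
Step 2:
                  L         C
  I          0.1648 1.3449e-04
  C       -5.5200e-05 5.5200e-05
  E          0.1648 1.8969e-04
  solve Keq expr → x = 2.7600e-05; check Q = 1.3250e-06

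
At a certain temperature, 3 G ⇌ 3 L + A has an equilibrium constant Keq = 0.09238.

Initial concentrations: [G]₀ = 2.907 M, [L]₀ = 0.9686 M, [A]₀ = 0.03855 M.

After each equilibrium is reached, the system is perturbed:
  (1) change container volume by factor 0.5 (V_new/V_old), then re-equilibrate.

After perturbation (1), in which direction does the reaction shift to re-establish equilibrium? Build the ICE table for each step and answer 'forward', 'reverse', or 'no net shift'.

Direction: reverse

Q₀ = 0.001426 vs Keq = 0.09238 ⇒ Q<K, forward
Step 1:
                  G         L         A
  init        2.907    0.9686   0.03855
  Δ         -0.6458    0.6458    0.2153
  eq          2.261     1.614    0.2538
  solve Keq expr → x = 0.2153; check Q = 0.09238
Then change container volume by factor 0.5 (V_new/V_old).
Step 2:
                  G         L         A
  init        4.522     3.229    0.5076
  Δ          0.2953   -0.2953  -0.09845
  eq          4.818     2.934    0.4092
  solve Keq expr → x = -0.09845; check Q = 0.09238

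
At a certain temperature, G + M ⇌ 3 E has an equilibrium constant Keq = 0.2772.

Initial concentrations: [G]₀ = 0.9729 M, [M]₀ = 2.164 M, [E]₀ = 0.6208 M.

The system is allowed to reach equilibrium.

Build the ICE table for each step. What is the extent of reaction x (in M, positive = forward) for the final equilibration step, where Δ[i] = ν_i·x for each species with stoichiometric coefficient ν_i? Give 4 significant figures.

x = 0.06283 M

Q₀ = 0.1136 vs Keq = 0.2772 ⇒ Q<K, forward
Step 1:
                   G          M          E
  Initial     0.9729      2.164     0.6208
  Change    -0.06283   -0.06283     0.1885
  Equil       0.9101      2.101     0.8093
  solve Keq expr → x = 0.06283; check Q = 0.2772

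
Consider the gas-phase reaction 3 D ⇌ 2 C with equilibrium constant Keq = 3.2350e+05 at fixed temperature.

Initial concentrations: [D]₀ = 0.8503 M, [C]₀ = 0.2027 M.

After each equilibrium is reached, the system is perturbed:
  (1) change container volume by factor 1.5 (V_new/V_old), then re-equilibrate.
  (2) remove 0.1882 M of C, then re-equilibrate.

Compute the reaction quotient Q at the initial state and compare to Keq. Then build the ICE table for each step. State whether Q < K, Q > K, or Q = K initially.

Q₀ = 0.06683; Q < K (proceeds forward)

Q₀ = 0.06683 vs Keq = 3.2350e+05 ⇒ Q<K, forward
Step 1:
                  D         C
  I          0.8503    0.2027
  C         -0.8382    0.5588
  E         0.01215    0.7615
  solve Keq expr → x = 0.2794; check Q = 3.2350e+05
Then change container volume by factor 1.5 (V_new/V_old).
Step 2:
                  D         C
  I        0.008098    0.5076
  C        0.001162 -7.7499e-04
  E        0.009261    0.5069
  solve Keq expr → x = -3.8749e-04; check Q = 3.2350e+05
Then remove 0.1882 M of C.
Step 3:
                  D         C
  I        0.009261    0.3187
  C       -0.002441  0.001627
  E        0.006819    0.3203
  solve Keq expr → x = 8.1375e-04; check Q = 3.2350e+05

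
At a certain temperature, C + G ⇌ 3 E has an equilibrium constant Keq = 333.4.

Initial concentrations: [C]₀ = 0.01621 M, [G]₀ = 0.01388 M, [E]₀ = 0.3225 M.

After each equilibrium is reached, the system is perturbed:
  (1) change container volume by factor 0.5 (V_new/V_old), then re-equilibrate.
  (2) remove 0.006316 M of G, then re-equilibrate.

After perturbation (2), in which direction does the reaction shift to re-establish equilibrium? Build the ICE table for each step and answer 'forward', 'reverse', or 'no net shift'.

Direction: reverse

Q₀ = 149.1 vs Keq = 333.4 ⇒ Q<K, forward
Step 1:
                   C          G          E
  init       0.01621    0.01388     0.3225
  Δ        -0.004338  -0.004338    0.01301
  eq         0.01187   0.009542     0.3355
  solve Keq expr → x = 0.004338; check Q = 333.4
Then change container volume by factor 0.5 (V_new/V_old).
Step 2:
                   C          G          E
  init       0.02374    0.01908      0.671
  Δ         0.007319   0.007319   -0.02196
  eq         0.03106     0.0264     0.6491
  solve Keq expr → x = -0.007319; check Q = 333.4
Then remove 0.006316 M of G.
Step 3:
                   C          G          E
  init       0.03106    0.02009     0.6491
  Δ         0.003001   0.003001  -0.009004
  eq         0.03406    0.02309     0.6401
  solve Keq expr → x = -0.003001; check Q = 333.4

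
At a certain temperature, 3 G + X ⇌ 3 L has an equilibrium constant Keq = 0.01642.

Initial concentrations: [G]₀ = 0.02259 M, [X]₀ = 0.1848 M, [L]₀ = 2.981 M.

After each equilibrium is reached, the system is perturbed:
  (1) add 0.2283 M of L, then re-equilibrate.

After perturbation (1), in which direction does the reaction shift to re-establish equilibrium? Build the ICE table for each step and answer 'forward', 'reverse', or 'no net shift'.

Q₀ = 1.2435e+07 vs Keq = 0.01642 ⇒ Q>K, reverse
Step 1:
                   G          X          L
  Initial    0.02259     0.1848      2.981
  Change       2.376      0.792     -2.376
  Equil        2.399     0.9768     0.6049
  solve Keq expr → x = -0.792; check Q = 0.01642
Then add 0.2283 M of L.
Step 2:
                   G          X          L
  Initial      2.399     0.9768     0.8332
  Change      0.1724    0.05745    -0.1724
  Equil        2.571      1.034     0.6609
  solve Keq expr → x = -0.05745; check Q = 0.01642

Direction: reverse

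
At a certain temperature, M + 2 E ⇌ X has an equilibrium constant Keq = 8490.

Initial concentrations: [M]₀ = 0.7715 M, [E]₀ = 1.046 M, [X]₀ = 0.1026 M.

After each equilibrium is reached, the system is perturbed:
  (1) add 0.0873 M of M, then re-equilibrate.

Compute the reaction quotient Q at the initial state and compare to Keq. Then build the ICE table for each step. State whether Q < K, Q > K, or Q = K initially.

Q₀ = 0.1215; Q < K (proceeds forward)

Q₀ = 0.1215 vs Keq = 8490 ⇒ Q<K, forward
Step 1:
                    M           E           X
  I            0.7715       1.046      0.1026
  C           -0.5146      -1.029      0.5146
  E            0.2569     0.01682      0.6172
  solve Keq expr → x = 0.5146; check Q = 8490
Then add 0.0873 M of M.
Step 2:
                    M           E           X
  I            0.3442     0.01682      0.6172
  C         -0.001126   -0.002252    0.001126
  E            0.3431     0.01457      0.6183
  solve Keq expr → x = 0.001126; check Q = 8490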